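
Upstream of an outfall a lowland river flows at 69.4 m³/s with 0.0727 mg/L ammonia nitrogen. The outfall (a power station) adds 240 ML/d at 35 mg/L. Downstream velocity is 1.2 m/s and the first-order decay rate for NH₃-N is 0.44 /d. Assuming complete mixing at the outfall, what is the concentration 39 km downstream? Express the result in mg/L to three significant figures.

1.20 mg/L

240 ML/d = 2.778 m³/s.
After complete mixing, C₀ = (2.778·35 + 69.4·0.0727) / 72.18 = 1.417 mg/L.
Travel time t = 3.9e+04 m / 1.2 m/s = 3.25e+04 s = 0.3762 d.
C = 1.417·exp(−0.44·0.3762) = 1.417·0.8475 = 1.201 mg/L.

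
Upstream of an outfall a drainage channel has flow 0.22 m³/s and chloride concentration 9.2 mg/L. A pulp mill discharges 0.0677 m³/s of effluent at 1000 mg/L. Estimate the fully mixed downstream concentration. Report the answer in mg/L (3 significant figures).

242 mg/L

Conservation of mass across the mixing zone: C = (0.0677·1000 + 0.22·9.2) / (0.0677 + 0.22) = 69.72/0.2877 = 242.3 mg/L.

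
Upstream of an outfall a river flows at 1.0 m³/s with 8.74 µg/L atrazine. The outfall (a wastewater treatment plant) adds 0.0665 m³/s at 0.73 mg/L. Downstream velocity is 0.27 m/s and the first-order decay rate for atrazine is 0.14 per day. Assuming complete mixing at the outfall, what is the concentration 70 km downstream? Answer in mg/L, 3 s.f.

0.0353 mg/L

8.74 µg/L = 0.00874 mg/L.
After complete mixing, C₀ = (0.0665·0.73 + 1·0.00874) / 1.067 = 0.05371 mg/L.
Travel time t = 7e+04 m / 0.27 m/s = 2.593e+05 s = 3.001 d.
C = 0.05371·exp(−0.14·3.001) = 0.05371·0.657 = 0.03529 mg/L.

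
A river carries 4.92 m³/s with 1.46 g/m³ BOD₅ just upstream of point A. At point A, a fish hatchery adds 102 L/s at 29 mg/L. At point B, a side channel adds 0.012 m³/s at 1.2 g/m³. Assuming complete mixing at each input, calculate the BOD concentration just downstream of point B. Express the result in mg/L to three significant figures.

2.02 mg/L

102 L/s = 0.102 m³/s.
After input A: C = (4.92·1.46 + 0.102·29) / 5.022 = 2.019 mg/L.
After input B: C = (5.022·2.019 + 0.012·1.2) / 5.034 = 2.017 mg/L.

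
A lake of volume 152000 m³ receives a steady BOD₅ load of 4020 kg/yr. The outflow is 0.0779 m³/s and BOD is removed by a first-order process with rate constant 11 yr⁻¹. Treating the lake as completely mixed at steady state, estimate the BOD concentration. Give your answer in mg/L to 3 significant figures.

0.973 mg/L

Outflow Q = 0.0779 m³/s × 3.156e+07 s/yr = 2.458e+06 m³/yr.
Steady-state CSTR mass balance: W = Q·C + k·V·C, so C = W/(Q + kV).
Q + kV = 2.458e+06 + 11·152000 = 4.13e+06 m³/yr.
C = 4020/4.13e+06 = 0.0009733 kg/m³ = 0.9733 mg/L.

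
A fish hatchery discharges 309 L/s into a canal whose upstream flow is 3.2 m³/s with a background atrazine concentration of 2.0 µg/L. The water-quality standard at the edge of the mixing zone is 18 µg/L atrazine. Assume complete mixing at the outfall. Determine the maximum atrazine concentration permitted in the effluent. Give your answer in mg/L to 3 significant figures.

309 L/s = 0.309 m³/s.
2.0 µg/L = 0.002 mg/L.
18 µg/L = 0.018 mg/L.
Mass balance: 0.018·3.509 = 0.309·Cₑ + 3.2·0.002.
Cₑ = (0.06316 − 0.0064) / 0.309 = 0.1837 mg/L.

0.184 mg/L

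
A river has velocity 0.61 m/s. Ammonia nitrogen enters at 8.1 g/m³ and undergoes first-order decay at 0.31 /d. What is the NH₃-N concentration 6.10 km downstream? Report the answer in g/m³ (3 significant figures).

Travel time t = 6.10 km / 0.61 m/s = 6100/0.61 = 1e+04 s = 0.1157 d.
First-order decay: C = 8.1·exp(−0.31·0.1157) = 8.1·0.9648 = 7.815 g/m³.

7.81 g/m³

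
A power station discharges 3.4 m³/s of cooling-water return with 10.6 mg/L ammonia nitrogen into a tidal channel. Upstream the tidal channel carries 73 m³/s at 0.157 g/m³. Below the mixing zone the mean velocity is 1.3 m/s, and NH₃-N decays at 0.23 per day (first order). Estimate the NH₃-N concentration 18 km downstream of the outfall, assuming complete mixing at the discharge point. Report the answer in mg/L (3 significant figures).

After complete mixing, C₀ = (3.4·10.6 + 73·0.157) / 76.4 = 0.6217 mg/L.
Travel time t = 1.8e+04 m / 1.3 m/s = 1.385e+04 s = 0.1603 d.
C = 0.6217·exp(−0.23·0.1603) = 0.6217·0.9638 = 0.5992 mg/L.

0.599 mg/L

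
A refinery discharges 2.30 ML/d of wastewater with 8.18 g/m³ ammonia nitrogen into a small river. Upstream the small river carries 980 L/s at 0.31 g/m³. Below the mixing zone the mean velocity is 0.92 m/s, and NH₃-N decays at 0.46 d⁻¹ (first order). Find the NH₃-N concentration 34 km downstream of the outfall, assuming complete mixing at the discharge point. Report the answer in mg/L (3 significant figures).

0.426 mg/L

2.30 ML/d = 0.02662 m³/s.
980 L/s = 0.98 m³/s.
After complete mixing, C₀ = (0.02662·8.18 + 0.98·0.31) / 1.007 = 0.5181 mg/L.
Travel time t = 3.4e+04 m / 0.92 m/s = 3.696e+04 s = 0.4277 d.
C = 0.5181·exp(−0.46·0.4277) = 0.5181·0.8214 = 0.4256 mg/L.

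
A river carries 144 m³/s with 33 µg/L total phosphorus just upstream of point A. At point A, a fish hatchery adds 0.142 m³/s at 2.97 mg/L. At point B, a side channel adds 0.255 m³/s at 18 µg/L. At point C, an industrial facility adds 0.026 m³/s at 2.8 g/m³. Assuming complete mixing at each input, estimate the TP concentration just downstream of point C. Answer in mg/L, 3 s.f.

0.0364 mg/L

33 µg/L = 0.033 mg/L.
After input A: C = (144·0.033 + 0.142·2.97) / 144.1 = 0.03589 mg/L.
18 µg/L = 0.018 mg/L.
After input B: C = (144.1·0.03589 + 0.255·0.018) / 144.4 = 0.03586 mg/L.
After input C: C = (144.4·0.03586 + 0.026·2.8) / 144.4 = 0.03636 mg/L.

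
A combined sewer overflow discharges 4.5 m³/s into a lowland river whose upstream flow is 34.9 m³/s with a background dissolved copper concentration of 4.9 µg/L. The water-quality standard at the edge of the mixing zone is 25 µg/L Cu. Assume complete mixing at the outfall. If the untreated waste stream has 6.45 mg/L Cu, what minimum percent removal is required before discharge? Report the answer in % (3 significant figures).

97.2 %

4.9 µg/L = 0.0049 mg/L.
25 µg/L = 0.025 mg/L.
Mass balance: 0.025·39.4 = 4.5·Cₑ + 34.9·0.0049.
Cₑ = (0.985 − 0.171) / 4.5 = 0.1809 mg/L.
Required removal = 1 − 0.1809/6.45 = 97.2 %.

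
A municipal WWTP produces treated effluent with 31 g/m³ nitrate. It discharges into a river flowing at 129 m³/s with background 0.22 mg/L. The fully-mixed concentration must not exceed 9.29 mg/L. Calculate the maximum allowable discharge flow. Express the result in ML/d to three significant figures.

Mass balance at complete mixing: C_std·(Q_w + Q_r) = Q_w·C_e + Q_r·C_b.
Rearranging, Q_w = Q_r·(C_std − C_b)/(C_e − C_std) = 129·(9.29 − 0.22) / (31 − 9.29) = 53.89 m³/s.
= 4656 ML/d.

4660 ML/d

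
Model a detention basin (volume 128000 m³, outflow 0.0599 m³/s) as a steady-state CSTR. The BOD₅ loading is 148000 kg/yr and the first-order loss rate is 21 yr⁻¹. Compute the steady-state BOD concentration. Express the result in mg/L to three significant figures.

Outflow Q = 0.0599 m³/s × 3.156e+07 s/yr = 1.89e+06 m³/yr.
Steady-state CSTR mass balance: W = Q·C + k·V·C, so C = W/(Q + kV).
Q + kV = 1.89e+06 + 21·128000 = 4.578e+06 m³/yr.
C = 148000/4.578e+06 = 0.03233 kg/m³ = 32.33 mg/L.

32.3 mg/L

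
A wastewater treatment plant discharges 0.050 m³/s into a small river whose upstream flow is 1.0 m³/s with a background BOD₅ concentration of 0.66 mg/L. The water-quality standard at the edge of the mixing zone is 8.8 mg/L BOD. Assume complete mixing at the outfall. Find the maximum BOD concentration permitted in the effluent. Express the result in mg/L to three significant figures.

Mass balance: 8.8·1.05 = 0.05·Cₑ + 1·0.66.
Cₑ = (9.24 − 0.66) / 0.05 = 171.6 mg/L.

172 mg/L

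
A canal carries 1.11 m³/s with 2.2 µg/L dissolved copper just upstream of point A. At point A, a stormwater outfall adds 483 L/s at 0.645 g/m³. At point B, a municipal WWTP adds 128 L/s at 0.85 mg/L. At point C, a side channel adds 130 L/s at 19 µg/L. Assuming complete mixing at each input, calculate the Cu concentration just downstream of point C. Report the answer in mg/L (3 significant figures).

0.230 mg/L

2.2 µg/L = 0.0022 mg/L.
483 L/s = 0.483 m³/s.
After input A: C = (1.11·0.0022 + 0.483·0.645) / 1.593 = 0.1971 mg/L.
128 L/s = 0.128 m³/s.
After input B: C = (1.593·0.1971 + 0.128·0.85) / 1.721 = 0.2457 mg/L.
130 L/s = 0.13 m³/s.
19 µg/L = 0.019 mg/L.
After input C: C = (1.721·0.2457 + 0.13·0.019) / 1.851 = 0.2297 mg/L.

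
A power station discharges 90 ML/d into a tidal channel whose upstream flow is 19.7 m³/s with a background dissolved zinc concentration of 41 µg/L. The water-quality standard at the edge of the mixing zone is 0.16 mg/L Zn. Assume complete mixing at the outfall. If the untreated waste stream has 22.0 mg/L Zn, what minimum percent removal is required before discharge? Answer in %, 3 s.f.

90 ML/d = 1.042 m³/s.
41 µg/L = 0.041 mg/L.
Mass balance: 0.16·20.74 = 1.042·Cₑ + 19.7·0.041.
Cₑ = (3.319 − 0.8077) / 1.042 = 2.411 mg/L.
Required removal = 1 − 2.411/22.0 = 89.04 %.

89.0 %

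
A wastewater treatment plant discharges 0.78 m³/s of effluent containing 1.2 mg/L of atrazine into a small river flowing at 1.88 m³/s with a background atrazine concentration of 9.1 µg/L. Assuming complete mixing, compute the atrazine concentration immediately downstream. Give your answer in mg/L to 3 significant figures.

0.358 mg/L

9.1 µg/L = 0.0091 mg/L.
Flow-weighted mixing gives C = (0.78·1.2 + 1.88·0.0091) / (0.78 + 1.88) = 0.9531/2.66 = 0.3583 mg/L.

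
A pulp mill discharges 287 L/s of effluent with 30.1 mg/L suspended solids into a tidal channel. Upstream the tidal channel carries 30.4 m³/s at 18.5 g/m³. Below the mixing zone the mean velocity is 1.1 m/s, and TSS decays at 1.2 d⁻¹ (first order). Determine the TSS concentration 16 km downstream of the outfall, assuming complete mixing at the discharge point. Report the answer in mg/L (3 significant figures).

15.2 mg/L

287 L/s = 0.287 m³/s.
After complete mixing, C₀ = (0.287·30.1 + 30.4·18.5) / 30.69 = 18.61 mg/L.
Travel time t = 1.6e+04 m / 1.1 m/s = 1.455e+04 s = 0.1684 d.
C = 18.61·exp(−1.2·0.1684) = 18.61·0.8171 = 15.2 mg/L.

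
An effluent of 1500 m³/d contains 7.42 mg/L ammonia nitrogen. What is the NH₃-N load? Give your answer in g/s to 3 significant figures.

0.129 g/s

1500 m³/d = 0.01736 m³/s.
Mass flux = Q·C = 0.01736 m³/s × 7.42 g/m³ = 0.1288 g/s.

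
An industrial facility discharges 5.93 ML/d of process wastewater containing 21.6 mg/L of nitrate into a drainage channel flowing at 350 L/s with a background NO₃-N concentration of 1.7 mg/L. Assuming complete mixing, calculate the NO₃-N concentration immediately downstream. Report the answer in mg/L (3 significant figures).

5.93 ML/d = 0.06863 m³/s.
350 L/s = 0.35 m³/s.
Conservation of mass across the mixing zone: C = (0.06863·21.6 + 0.35·1.7) / (0.06863 + 0.35) = 2.078/0.4186 = 4.963 mg/L.

4.96 mg/L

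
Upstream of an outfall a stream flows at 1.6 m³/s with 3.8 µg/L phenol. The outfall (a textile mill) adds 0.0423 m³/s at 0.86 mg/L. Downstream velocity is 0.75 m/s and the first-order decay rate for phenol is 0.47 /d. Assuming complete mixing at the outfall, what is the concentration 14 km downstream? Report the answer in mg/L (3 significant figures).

3.8 µg/L = 0.0038 mg/L.
After complete mixing, C₀ = (0.0423·0.86 + 1.6·0.0038) / 1.642 = 0.02585 mg/L.
Travel time t = 1.4e+04 m / 0.75 m/s = 1.867e+04 s = 0.216 d.
C = 0.02585·exp(−0.47·0.216) = 0.02585·0.9034 = 0.02336 mg/L.

0.0234 mg/L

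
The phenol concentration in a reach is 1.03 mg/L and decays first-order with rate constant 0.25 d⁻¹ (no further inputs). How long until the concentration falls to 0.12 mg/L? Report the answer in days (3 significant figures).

t = ln(C₀/C)/k = ln(1.03/0.12)/0.25 = 2.15/0.25 = 8.599 d.

8.60 d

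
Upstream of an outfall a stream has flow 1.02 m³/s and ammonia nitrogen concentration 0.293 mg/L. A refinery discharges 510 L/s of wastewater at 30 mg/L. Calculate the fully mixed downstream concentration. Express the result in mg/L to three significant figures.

510 L/s = 0.51 m³/s.
Conservation of mass across the mixing zone: C = (0.51·30 + 1.02·0.293) / (0.51 + 1.02) = 15.6/1.53 = 10.2 mg/L.

10.2 mg/L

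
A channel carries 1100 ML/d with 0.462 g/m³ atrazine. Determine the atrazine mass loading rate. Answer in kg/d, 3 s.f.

508 kg/d

1100 ML/d = 12.73 m³/s.
Mass flux = Q·C = 12.73 m³/s × 0.462 g/m³ = 5.882 g/s.
= 5.882 g/s × 86.4 = 508.2 kg/d.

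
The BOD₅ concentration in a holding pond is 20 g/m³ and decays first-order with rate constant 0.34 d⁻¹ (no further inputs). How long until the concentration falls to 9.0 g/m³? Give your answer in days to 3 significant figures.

2.35 d

t = ln(C₀/C)/k = ln(20/9.0)/0.34 = 0.7985/0.34 = 2.349 d.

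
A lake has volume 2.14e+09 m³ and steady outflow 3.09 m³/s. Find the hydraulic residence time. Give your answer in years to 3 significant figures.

Q = 3.09 m³/s × 3.156e+07 s/yr = 9.751e+07 m³/yr.
Hydraulic residence time τ = V/Q = 2.14e+09/9.751e+07 = 21.95 yr.

21.9 yr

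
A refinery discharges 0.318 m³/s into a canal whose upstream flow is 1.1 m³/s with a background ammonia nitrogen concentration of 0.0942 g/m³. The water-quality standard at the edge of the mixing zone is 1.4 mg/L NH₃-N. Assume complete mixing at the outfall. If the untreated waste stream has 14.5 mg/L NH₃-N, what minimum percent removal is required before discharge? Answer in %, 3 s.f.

Mass balance: 1.4·1.418 = 0.318·Cₑ + 1.1·0.0942.
Cₑ = (1.985 − 0.1036) / 0.318 = 5.917 mg/L.
Required removal = 1 − 5.917/14.5 = 59.19 %.

59.2 %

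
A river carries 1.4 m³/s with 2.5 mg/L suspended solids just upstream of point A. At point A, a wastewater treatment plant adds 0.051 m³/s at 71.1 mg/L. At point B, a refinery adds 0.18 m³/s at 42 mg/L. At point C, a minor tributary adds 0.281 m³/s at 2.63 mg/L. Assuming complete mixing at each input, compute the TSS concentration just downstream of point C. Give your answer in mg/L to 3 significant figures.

8.07 mg/L

After input A: C = (1.4·2.5 + 0.051·71.1) / 1.451 = 4.911 mg/L.
After input B: C = (1.451·4.911 + 0.18·42) / 1.631 = 9.004 mg/L.
After input C: C = (1.631·9.004 + 0.281·2.63) / 1.912 = 8.068 mg/L.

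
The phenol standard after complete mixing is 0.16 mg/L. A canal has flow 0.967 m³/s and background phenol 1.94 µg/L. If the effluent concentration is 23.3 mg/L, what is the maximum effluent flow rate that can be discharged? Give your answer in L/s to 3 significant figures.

6.61 L/s

1.94 µg/L = 0.00194 mg/L.
Mass balance at complete mixing: C_std·(Q_w + Q_r) = Q_w·C_e + Q_r·C_b.
Rearranging, Q_w = Q_r·(C_std − C_b)/(C_e − C_std) = 0.967·(0.16 − 0.00194) / (23.3 − 0.16) = 0.006605 m³/s.
= 6.605 L/s.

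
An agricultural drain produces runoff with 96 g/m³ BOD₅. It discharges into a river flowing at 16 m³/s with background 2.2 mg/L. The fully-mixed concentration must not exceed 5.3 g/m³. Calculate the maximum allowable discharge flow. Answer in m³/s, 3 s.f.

Mass balance at complete mixing: C_std·(Q_w + Q_r) = Q_w·C_e + Q_r·C_b.
Rearranging, Q_w = Q_r·(C_std − C_b)/(C_e − C_std) = 16·(5.3 − 2.2) / (96 − 5.3) = 0.5469 m³/s.

0.547 m³/s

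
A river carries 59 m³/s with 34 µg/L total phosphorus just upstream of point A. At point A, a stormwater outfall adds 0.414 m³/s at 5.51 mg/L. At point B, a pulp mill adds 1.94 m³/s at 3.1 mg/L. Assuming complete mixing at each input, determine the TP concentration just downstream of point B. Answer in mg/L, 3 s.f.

0.168 mg/L

34 µg/L = 0.034 mg/L.
After input A: C = (59·0.034 + 0.414·5.51) / 59.41 = 0.07216 mg/L.
After input B: C = (59.41·0.07216 + 1.94·3.1) / 61.35 = 0.1679 mg/L.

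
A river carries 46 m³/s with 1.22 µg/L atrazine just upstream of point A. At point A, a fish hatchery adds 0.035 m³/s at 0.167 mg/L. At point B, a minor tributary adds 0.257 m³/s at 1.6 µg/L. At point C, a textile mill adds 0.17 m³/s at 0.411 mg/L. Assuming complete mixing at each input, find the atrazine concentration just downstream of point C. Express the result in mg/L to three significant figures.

0.00285 mg/L

1.22 µg/L = 0.00122 mg/L.
After input A: C = (46·0.00122 + 0.035·0.167) / 46.03 = 0.001346 mg/L.
1.6 µg/L = 0.0016 mg/L.
After input B: C = (46.03·0.001346 + 0.257·0.0016) / 46.29 = 0.001347 mg/L.
After input C: C = (46.29·0.001347 + 0.17·0.411) / 46.46 = 0.002846 mg/L.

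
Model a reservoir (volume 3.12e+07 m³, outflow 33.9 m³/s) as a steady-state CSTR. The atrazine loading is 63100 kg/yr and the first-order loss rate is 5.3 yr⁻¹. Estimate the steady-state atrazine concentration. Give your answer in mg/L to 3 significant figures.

Outflow Q = 33.9 m³/s × 3.156e+07 s/yr = 1.07e+09 m³/yr.
Steady-state CSTR mass balance: W = Q·C + k·V·C, so C = W/(Q + kV).
Q + kV = 1.07e+09 + 5.3·3.12e+07 = 1.235e+09 m³/yr.
C = 63100/1.235e+09 = 5.109e-05 kg/m³ = 0.05109 mg/L.

0.0511 mg/L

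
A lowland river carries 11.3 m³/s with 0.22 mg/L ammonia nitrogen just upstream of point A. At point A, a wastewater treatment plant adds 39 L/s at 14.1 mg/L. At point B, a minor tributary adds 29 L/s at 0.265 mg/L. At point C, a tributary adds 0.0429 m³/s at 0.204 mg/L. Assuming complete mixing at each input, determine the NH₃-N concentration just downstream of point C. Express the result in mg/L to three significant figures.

39 L/s = 0.039 m³/s.
After input A: C = (11.3·0.22 + 0.039·14.1) / 11.34 = 0.2677 mg/L.
29 L/s = 0.029 m³/s.
After input B: C = (11.34·0.2677 + 0.029·0.265) / 11.37 = 0.2677 mg/L.
After input C: C = (11.37·0.2677 + 0.0429·0.204) / 11.41 = 0.2675 mg/L.

0.267 mg/L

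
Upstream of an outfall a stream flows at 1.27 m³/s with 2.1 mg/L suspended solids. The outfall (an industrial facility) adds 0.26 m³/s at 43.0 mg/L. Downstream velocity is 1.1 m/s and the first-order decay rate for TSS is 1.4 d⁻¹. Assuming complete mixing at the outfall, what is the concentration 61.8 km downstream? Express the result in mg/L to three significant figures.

After complete mixing, C₀ = (0.26·43 + 1.27·2.1) / 1.53 = 9.05 mg/L.
Travel time t = 6.18e+04 m / 1.1 m/s = 5.618e+04 s = 0.6503 d.
C = 9.05·exp(−1.4·0.6503) = 9.05·0.4024 = 3.642 mg/L.

3.64 mg/L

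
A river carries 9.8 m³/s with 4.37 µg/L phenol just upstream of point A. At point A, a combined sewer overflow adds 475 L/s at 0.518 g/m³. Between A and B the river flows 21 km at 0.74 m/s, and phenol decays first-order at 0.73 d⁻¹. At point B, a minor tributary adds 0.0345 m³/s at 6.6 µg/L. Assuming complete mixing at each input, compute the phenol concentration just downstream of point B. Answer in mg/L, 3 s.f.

0.0221 mg/L

4.37 µg/L = 0.00437 mg/L.
475 L/s = 0.475 m³/s.
After input A: C = (9.8·0.00437 + 0.475·0.518) / 10.28 = 0.02811 mg/L.
Over the 21 km reach to input B (t = 2.838e+04 s = 0.3285 d), decay gives C = 0.02811·exp(−0.73·0.3285) = 0.02212 mg/L.
6.6 µg/L = 0.0066 mg/L.
After input B: C = (10.28·0.02212 + 0.0345·0.0066) / 10.31 = 0.02207 mg/L.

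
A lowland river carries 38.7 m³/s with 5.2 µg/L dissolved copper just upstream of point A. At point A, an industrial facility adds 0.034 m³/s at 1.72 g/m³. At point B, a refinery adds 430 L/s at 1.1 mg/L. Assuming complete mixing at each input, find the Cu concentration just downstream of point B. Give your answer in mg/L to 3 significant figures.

5.2 µg/L = 0.0052 mg/L.
After input A: C = (38.7·0.0052 + 0.034·1.72) / 38.73 = 0.006705 mg/L.
430 L/s = 0.43 m³/s.
After input B: C = (38.73·0.006705 + 0.43·1.1) / 39.16 = 0.01871 mg/L.

0.0187 mg/L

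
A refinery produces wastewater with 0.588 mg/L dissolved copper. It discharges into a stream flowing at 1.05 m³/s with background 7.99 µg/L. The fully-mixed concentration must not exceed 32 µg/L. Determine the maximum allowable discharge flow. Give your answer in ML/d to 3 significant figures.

3.92 ML/d

7.99 µg/L = 0.00799 mg/L.
32 µg/L = 0.032 mg/L.
Mass balance at complete mixing: C_std·(Q_w + Q_r) = Q_w·C_e + Q_r·C_b.
Rearranging, Q_w = Q_r·(C_std − C_b)/(C_e − C_std) = 1.05·(0.032 − 0.00799) / (0.588 − 0.032) = 0.04534 m³/s.
= 3.918 ML/d.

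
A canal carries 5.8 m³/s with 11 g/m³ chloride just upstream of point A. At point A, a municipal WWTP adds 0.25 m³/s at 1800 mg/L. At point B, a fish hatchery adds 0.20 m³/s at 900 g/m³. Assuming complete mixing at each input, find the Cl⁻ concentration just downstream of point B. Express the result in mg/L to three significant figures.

After input A: C = (5.8·11 + 0.25·1800) / 6.05 = 84.93 mg/L.
After input B: C = (6.05·84.93 + 0.2·900) / 6.25 = 111 mg/L.

111 mg/L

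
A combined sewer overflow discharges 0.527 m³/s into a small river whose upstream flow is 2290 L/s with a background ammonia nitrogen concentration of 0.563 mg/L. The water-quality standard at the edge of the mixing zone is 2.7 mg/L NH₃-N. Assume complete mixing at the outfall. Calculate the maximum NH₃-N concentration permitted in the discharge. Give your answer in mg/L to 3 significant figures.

12.0 mg/L

2290 L/s = 2.29 m³/s.
Mass balance: 2.7·2.817 = 0.527·Cₑ + 2.29·0.563.
Cₑ = (7.606 − 1.289) / 0.527 = 11.99 mg/L.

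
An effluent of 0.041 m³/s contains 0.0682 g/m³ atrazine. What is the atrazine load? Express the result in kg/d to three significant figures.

Mass flux = Q·C = 0.041 m³/s × 0.0682 g/m³ = 0.002796 g/s.
= 0.002796 g/s × 86.4 = 0.2416 kg/d.

0.242 kg/d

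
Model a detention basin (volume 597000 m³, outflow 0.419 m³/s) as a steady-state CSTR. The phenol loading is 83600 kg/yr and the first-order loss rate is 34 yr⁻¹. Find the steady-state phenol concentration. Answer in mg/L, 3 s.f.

Outflow Q = 0.419 m³/s × 3.156e+07 s/yr = 1.322e+07 m³/yr.
Steady-state CSTR mass balance: W = Q·C + k·V·C, so C = W/(Q + kV).
Q + kV = 1.322e+07 + 34·597000 = 3.352e+07 m³/yr.
C = 83600/3.352e+07 = 0.002494 kg/m³ = 2.494 mg/L.

2.49 mg/L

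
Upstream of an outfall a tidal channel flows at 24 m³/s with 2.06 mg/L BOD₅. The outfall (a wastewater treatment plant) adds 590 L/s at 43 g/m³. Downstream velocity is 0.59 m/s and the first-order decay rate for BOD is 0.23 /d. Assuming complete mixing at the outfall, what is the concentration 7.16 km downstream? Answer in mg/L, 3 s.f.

2.95 mg/L

590 L/s = 0.59 m³/s.
After complete mixing, C₀ = (0.59·43 + 24·2.06) / 24.59 = 3.042 mg/L.
Travel time t = 7160 m / 0.59 m/s = 1.214e+04 s = 0.1405 d.
C = 3.042·exp(−0.23·0.1405) = 3.042·0.9682 = 2.946 mg/L.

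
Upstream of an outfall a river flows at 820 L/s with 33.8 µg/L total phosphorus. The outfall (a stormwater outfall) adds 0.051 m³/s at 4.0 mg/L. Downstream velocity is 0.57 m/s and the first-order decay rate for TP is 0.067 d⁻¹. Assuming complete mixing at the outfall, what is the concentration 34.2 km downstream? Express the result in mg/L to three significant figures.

820 L/s = 0.82 m³/s.
33.8 µg/L = 0.0338 mg/L.
After complete mixing, C₀ = (0.051·4 + 0.82·0.0338) / 0.871 = 0.266 mg/L.
Travel time t = 3.42e+04 m / 0.57 m/s = 6e+04 s = 0.6944 d.
C = 0.266·exp(−0.067·0.6944) = 0.266·0.9545 = 0.2539 mg/L.

0.254 mg/L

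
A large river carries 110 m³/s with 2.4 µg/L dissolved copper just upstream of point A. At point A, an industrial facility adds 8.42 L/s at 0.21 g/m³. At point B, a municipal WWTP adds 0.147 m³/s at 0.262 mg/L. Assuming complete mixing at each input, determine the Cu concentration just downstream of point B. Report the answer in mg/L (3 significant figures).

2.4 µg/L = 0.0024 mg/L.
8.42 L/s = 0.00842 m³/s.
After input A: C = (110·0.0024 + 0.00842·0.21) / 110 = 0.002416 mg/L.
After input B: C = (110·0.002416 + 0.147·0.262) / 110.2 = 0.002762 mg/L.

0.00276 mg/L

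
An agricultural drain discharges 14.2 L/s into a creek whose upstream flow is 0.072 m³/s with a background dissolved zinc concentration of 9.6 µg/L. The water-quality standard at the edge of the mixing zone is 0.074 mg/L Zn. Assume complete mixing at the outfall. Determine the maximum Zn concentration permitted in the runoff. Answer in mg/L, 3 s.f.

0.401 mg/L

14.2 L/s = 0.0142 m³/s.
9.6 µg/L = 0.0096 mg/L.
Mass balance: 0.074·0.0862 = 0.0142·Cₑ + 0.072·0.0096.
Cₑ = (0.006379 − 0.0006912) / 0.0142 = 0.4005 mg/L.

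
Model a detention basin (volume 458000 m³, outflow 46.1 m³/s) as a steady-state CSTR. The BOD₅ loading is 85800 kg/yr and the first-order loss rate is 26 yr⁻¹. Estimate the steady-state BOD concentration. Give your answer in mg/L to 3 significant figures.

Outflow Q = 46.1 m³/s × 3.156e+07 s/yr = 1.455e+09 m³/yr.
Steady-state CSTR mass balance: W = Q·C + k·V·C, so C = W/(Q + kV).
Q + kV = 1.455e+09 + 26·458000 = 1.467e+09 m³/yr.
C = 85800/1.467e+09 = 5.85e-05 kg/m³ = 0.0585 mg/L.

0.0585 mg/L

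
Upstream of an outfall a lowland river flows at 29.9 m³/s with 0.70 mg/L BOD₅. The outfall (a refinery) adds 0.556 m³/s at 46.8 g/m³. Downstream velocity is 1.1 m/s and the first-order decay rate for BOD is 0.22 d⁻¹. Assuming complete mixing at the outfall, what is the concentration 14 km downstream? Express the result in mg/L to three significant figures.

1.49 mg/L

After complete mixing, C₀ = (0.556·46.8 + 29.9·0.7) / 30.46 = 1.542 mg/L.
Travel time t = 1.4e+04 m / 1.1 m/s = 1.273e+04 s = 0.1473 d.
C = 1.542·exp(−0.22·0.1473) = 1.542·0.9681 = 1.492 mg/L.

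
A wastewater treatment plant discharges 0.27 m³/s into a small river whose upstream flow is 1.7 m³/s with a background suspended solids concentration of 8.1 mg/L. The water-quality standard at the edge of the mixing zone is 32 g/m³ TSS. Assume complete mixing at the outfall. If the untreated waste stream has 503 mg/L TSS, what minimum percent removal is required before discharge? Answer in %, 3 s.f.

Mass balance: 32·1.97 = 0.27·Cₑ + 1.7·8.1.
Cₑ = (63.04 − 13.77) / 0.27 = 182.5 mg/L.
Required removal = 1 − 182.5/503 = 63.72 %.

63.7 %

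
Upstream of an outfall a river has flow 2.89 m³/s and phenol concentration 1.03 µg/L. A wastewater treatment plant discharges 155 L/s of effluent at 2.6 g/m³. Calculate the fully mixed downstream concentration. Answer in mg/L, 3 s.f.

155 L/s = 0.155 m³/s.
1.03 µg/L = 0.00103 mg/L.
Flow-weighted mixing gives C = (0.155·2.6 + 2.89·0.00103) / (0.155 + 2.89) = 0.406/3.045 = 0.1333 mg/L.

0.133 mg/L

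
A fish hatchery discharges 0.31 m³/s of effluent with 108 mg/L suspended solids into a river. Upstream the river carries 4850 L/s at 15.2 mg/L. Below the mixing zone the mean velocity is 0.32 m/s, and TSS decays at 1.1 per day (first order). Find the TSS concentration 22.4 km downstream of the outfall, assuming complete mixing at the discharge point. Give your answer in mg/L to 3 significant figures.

8.52 mg/L

4850 L/s = 4.85 m³/s.
After complete mixing, C₀ = (0.31·108 + 4.85·15.2) / 5.16 = 20.78 mg/L.
Travel time t = 2.24e+04 m / 0.32 m/s = 7e+04 s = 0.8102 d.
C = 20.78·exp(−1.1·0.8102) = 20.78·0.4102 = 8.521 mg/L.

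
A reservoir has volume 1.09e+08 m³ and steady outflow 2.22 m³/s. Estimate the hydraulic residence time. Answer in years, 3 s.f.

1.56 yr

Q = 2.22 m³/s × 3.156e+07 s/yr = 7.006e+07 m³/yr.
Hydraulic residence time τ = V/Q = 1.09e+08/7.006e+07 = 1.556 yr.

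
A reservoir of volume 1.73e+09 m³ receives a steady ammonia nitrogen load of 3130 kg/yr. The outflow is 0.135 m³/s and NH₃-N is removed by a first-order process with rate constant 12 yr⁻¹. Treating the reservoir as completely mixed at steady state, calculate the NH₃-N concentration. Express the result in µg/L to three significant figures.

Outflow Q = 0.135 m³/s × 3.156e+07 s/yr = 4.26e+06 m³/yr.
Steady-state CSTR mass balance: W = Q·C + k·V·C, so C = W/(Q + kV).
Q + kV = 4.26e+06 + 12·1.73e+09 = 2.076e+10 m³/yr.
C = 3130/2.076e+10 = 1.507e-07 kg/m³ = 0.0001507 mg/L = 0.1507 µg/L.

0.151 µg/L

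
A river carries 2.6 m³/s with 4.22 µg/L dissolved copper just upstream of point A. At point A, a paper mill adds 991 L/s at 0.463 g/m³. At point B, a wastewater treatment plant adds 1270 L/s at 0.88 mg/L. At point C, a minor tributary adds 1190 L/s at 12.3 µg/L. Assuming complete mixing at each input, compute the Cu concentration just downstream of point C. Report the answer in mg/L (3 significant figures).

4.22 µg/L = 0.00422 mg/L.
991 L/s = 0.991 m³/s.
After input A: C = (2.6·0.00422 + 0.991·0.463) / 3.591 = 0.1308 mg/L.
1270 L/s = 1.27 m³/s.
After input B: C = (3.591·0.1308 + 1.27·0.88) / 4.861 = 0.3266 mg/L.
1190 L/s = 1.19 m³/s.
12.3 µg/L = 0.0123 mg/L.
After input C: C = (4.861·0.3266 + 1.19·0.0123) / 6.051 = 0.2648 mg/L.

0.265 mg/L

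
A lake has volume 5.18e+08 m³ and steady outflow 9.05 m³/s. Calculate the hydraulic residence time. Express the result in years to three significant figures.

Q = 9.05 m³/s × 3.156e+07 s/yr = 2.856e+08 m³/yr.
Hydraulic residence time τ = V/Q = 5.18e+08/2.856e+08 = 1.814 yr.

1.81 yr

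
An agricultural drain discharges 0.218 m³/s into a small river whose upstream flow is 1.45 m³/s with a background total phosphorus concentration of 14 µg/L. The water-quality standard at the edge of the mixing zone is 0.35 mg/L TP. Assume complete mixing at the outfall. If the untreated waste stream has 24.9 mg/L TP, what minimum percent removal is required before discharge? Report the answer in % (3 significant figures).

14 µg/L = 0.014 mg/L.
Mass balance: 0.35·1.668 = 0.218·Cₑ + 1.45·0.014.
Cₑ = (0.5838 − 0.0203) / 0.218 = 2.585 mg/L.
Required removal = 1 − 2.585/24.9 = 89.62 %.

89.6 %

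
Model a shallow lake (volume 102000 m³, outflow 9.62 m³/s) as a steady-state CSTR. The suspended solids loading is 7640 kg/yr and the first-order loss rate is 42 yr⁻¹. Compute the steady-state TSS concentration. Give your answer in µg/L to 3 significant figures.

24.8 µg/L

Outflow Q = 9.62 m³/s × 3.156e+07 s/yr = 3.036e+08 m³/yr.
Steady-state CSTR mass balance: W = Q·C + k·V·C, so C = W/(Q + kV).
Q + kV = 3.036e+08 + 42·102000 = 3.079e+08 m³/yr.
C = 7640/3.079e+08 = 2.482e-05 kg/m³ = 0.02482 mg/L = 24.82 µg/L.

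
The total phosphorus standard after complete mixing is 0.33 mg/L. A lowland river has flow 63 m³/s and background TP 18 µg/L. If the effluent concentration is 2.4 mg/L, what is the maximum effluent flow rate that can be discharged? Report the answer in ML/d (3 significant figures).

820 ML/d

18 µg/L = 0.018 mg/L.
Mass balance at complete mixing: C_std·(Q_w + Q_r) = Q_w·C_e + Q_r·C_b.
Rearranging, Q_w = Q_r·(C_std − C_b)/(C_e − C_std) = 63·(0.33 − 0.018) / (2.4 − 0.33) = 9.496 m³/s.
= 820.4 ML/d.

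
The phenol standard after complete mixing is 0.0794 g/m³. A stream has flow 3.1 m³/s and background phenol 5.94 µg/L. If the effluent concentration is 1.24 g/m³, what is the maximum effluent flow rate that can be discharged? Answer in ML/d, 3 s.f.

5.94 µg/L = 0.00594 mg/L.
Mass balance at complete mixing: C_std·(Q_w + Q_r) = Q_w·C_e + Q_r·C_b.
Rearranging, Q_w = Q_r·(C_std − C_b)/(C_e − C_std) = 3.1·(0.0794 − 0.00594) / (1.24 − 0.0794) = 0.1962 m³/s.
= 16.95 ML/d.

17.0 ML/d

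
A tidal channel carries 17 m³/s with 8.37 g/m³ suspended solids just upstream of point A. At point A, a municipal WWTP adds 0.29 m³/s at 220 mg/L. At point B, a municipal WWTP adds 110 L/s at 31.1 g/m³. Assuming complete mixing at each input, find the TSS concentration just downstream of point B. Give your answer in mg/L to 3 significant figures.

12.0 mg/L

After input A: C = (17·8.37 + 0.29·220) / 17.29 = 11.92 mg/L.
110 L/s = 0.11 m³/s.
After input B: C = (17.29·11.92 + 0.11·31.1) / 17.4 = 12.04 mg/L.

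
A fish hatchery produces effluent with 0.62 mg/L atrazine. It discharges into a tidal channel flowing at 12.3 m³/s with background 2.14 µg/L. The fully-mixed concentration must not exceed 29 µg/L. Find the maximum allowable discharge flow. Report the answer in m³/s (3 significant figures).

0.559 m³/s

2.14 µg/L = 0.00214 mg/L.
29 µg/L = 0.029 mg/L.
Mass balance at complete mixing: C_std·(Q_w + Q_r) = Q_w·C_e + Q_r·C_b.
Rearranging, Q_w = Q_r·(C_std − C_b)/(C_e − C_std) = 12.3·(0.029 − 0.00214) / (0.62 − 0.029) = 0.559 m³/s.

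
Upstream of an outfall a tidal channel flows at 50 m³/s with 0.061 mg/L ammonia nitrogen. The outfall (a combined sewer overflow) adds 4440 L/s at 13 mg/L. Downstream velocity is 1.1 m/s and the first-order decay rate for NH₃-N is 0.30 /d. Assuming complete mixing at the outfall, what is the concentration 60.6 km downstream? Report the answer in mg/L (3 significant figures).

4440 L/s = 4.44 m³/s.
After complete mixing, C₀ = (4.44·13 + 50·0.061) / 54.44 = 1.116 mg/L.
Travel time t = 6.06e+04 m / 1.1 m/s = 5.509e+04 s = 0.6376 d.
C = 1.116·exp(−0.30·0.6376) = 1.116·0.8259 = 0.9219 mg/L.

0.922 mg/L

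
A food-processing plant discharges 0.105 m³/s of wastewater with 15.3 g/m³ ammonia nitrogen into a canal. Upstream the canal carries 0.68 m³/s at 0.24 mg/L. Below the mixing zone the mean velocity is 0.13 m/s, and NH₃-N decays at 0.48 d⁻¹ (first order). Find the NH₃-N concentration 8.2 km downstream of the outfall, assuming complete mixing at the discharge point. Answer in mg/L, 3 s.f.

1.59 mg/L

After complete mixing, C₀ = (0.105·15.3 + 0.68·0.24) / 0.785 = 2.254 mg/L.
Travel time t = 8200 m / 0.13 m/s = 6.308e+04 s = 0.7301 d.
C = 2.254·exp(−0.48·0.7301) = 2.254·0.7044 = 1.588 mg/L.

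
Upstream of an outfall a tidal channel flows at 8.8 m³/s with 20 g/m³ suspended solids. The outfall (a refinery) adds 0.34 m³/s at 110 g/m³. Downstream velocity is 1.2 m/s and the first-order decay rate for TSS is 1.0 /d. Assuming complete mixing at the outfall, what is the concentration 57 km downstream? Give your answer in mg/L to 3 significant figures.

13.5 mg/L

After complete mixing, C₀ = (0.34·110 + 8.8·20) / 9.14 = 23.35 mg/L.
Travel time t = 5.7e+04 m / 1.2 m/s = 4.75e+04 s = 0.5498 d.
C = 23.35·exp(−1.0·0.5498) = 23.35·0.5771 = 13.47 mg/L.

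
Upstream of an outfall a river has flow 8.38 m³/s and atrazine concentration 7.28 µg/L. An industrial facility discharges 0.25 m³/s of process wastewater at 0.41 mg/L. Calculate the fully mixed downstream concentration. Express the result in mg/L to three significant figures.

7.28 µg/L = 0.00728 mg/L.
Flow-weighted mixing gives C = (0.25·0.41 + 8.38·0.00728) / (0.25 + 8.38) = 0.1635/8.63 = 0.01895 mg/L.

0.0189 mg/L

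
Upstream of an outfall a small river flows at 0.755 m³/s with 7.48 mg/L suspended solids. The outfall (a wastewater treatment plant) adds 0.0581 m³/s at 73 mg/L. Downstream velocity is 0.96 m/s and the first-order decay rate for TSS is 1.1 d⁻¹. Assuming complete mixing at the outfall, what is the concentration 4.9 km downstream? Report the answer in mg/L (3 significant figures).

After complete mixing, C₀ = (0.0581·73 + 0.755·7.48) / 0.8131 = 12.16 mg/L.
Travel time t = 4900 m / 0.96 m/s = 5104 s = 0.05908 d.
C = 12.16·exp(−1.1·0.05908) = 12.16·0.9371 = 11.4 mg/L.

11.4 mg/L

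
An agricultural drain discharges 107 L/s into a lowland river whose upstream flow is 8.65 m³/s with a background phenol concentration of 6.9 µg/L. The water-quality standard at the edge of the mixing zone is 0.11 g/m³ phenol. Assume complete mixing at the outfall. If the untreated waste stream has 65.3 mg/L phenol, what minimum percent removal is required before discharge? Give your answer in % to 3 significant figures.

107 L/s = 0.107 m³/s.
6.9 µg/L = 0.0069 mg/L.
Mass balance: 0.11·8.757 = 0.107·Cₑ + 8.65·0.0069.
Cₑ = (0.9633 − 0.05969) / 0.107 = 8.445 mg/L.
Required removal = 1 − 8.445/65.3 = 87.07 %.

87.1 %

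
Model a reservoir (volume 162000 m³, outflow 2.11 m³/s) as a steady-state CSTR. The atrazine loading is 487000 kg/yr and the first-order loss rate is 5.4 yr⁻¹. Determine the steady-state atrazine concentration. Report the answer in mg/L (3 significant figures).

7.22 mg/L

Outflow Q = 2.11 m³/s × 3.156e+07 s/yr = 6.659e+07 m³/yr.
Steady-state CSTR mass balance: W = Q·C + k·V·C, so C = W/(Q + kV).
Q + kV = 6.659e+07 + 5.4·162000 = 6.746e+07 m³/yr.
C = 487000/6.746e+07 = 0.007219 kg/m³ = 7.219 mg/L.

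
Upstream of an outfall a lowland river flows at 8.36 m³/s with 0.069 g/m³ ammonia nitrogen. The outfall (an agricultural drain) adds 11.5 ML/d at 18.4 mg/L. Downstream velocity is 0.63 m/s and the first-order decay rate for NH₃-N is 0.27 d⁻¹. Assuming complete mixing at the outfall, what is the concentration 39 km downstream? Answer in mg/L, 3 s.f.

0.294 mg/L

11.5 ML/d = 0.1331 m³/s.
After complete mixing, C₀ = (0.1331·18.4 + 8.36·0.069) / 8.493 = 0.3563 mg/L.
Travel time t = 3.9e+04 m / 0.63 m/s = 6.19e+04 s = 0.7165 d.
C = 0.3563·exp(−0.27·0.7165) = 0.3563·0.8241 = 0.2936 mg/L.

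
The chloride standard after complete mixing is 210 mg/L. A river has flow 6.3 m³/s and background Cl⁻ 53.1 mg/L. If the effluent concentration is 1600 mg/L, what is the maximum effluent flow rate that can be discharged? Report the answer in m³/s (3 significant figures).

0.711 m³/s

Mass balance at complete mixing: C_std·(Q_w + Q_r) = Q_w·C_e + Q_r·C_b.
Rearranging, Q_w = Q_r·(C_std − C_b)/(C_e − C_std) = 6.3·(210 − 53.1) / (1600 − 210) = 0.7111 m³/s.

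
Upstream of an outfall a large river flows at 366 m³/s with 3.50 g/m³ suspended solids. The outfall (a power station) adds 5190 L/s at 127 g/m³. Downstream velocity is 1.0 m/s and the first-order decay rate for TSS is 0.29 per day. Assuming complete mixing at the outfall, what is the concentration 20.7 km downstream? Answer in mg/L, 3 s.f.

4.88 mg/L

5190 L/s = 5.19 m³/s.
After complete mixing, C₀ = (5.19·127 + 366·3.5) / 371.2 = 5.227 mg/L.
Travel time t = 2.07e+04 m / 1.0 m/s = 2.07e+04 s = 0.2396 d.
C = 5.227·exp(−0.29·0.2396) = 5.227·0.9329 = 4.876 mg/L.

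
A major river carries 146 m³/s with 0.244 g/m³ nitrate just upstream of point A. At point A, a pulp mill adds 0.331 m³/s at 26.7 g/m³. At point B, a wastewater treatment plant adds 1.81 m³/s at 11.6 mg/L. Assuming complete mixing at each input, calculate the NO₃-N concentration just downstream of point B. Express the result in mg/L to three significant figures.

0.442 mg/L

After input A: C = (146·0.244 + 0.331·26.7) / 146.3 = 0.3038 mg/L.
After input B: C = (146.3·0.3038 + 1.81·11.6) / 148.1 = 0.4419 mg/L.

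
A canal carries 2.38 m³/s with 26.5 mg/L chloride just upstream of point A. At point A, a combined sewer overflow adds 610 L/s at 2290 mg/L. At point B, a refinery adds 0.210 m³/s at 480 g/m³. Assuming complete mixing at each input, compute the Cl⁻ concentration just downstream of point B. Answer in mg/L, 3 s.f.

488 mg/L

610 L/s = 0.61 m³/s.
After input A: C = (2.38·26.5 + 0.61·2290) / 2.99 = 488.3 mg/L.
After input B: C = (2.99·488.3 + 0.21·480) / 3.2 = 487.7 mg/L.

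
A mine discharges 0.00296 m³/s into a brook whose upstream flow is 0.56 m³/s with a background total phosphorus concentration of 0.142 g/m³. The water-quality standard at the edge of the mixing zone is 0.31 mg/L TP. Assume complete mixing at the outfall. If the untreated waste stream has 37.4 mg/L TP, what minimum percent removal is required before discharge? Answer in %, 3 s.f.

14.2 %

Mass balance: 0.31·0.563 = 0.00296·Cₑ + 0.56·0.142.
Cₑ = (0.1745 − 0.07952) / 0.00296 = 32.09 mg/L.
Required removal = 1 − 32.09/37.4 = 14.19 %.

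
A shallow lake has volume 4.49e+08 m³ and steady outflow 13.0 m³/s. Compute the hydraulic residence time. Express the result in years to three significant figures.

1.09 yr

Q = 13.0 m³/s × 3.156e+07 s/yr = 4.102e+08 m³/yr.
Hydraulic residence time τ = V/Q = 4.49e+08/4.102e+08 = 1.094 yr.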